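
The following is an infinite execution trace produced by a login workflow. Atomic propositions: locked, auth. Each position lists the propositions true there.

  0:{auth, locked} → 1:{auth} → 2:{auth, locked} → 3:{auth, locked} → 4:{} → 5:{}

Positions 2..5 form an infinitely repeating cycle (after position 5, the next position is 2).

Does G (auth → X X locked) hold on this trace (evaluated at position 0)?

Violated

auth → X X locked must hold at every position from 0 onward. It fails at position 2, so G (auth → X X locked) is false.
Positions where auth holds: 0, 1, 2, 3.
Check X X locked at each: 0→ok, 1→ok, 2→fails, 3→fails.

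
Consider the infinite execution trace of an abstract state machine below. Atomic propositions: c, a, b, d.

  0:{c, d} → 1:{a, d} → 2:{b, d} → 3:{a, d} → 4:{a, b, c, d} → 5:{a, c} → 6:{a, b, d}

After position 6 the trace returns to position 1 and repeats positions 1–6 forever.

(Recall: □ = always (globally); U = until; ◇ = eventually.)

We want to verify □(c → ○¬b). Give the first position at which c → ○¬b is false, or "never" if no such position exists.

Check c → ○¬b at each position in order: 0 ✓, 1 ✓, 2 ✓, 3 ✓, 4 ✓.
At position 5 the labels are {a, c} and the next position 6 has {a, b, d}, so c → ○¬b is false there. This is the first violation.

5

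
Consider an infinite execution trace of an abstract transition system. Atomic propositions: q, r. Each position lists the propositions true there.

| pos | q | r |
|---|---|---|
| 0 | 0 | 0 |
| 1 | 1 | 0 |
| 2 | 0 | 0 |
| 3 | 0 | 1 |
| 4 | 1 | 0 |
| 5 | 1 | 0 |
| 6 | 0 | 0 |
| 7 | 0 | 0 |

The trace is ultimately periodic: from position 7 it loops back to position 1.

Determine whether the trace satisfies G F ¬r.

Holds

F ¬r holds at every position 0..7, and those are all positions ever visited, so G F ¬r holds.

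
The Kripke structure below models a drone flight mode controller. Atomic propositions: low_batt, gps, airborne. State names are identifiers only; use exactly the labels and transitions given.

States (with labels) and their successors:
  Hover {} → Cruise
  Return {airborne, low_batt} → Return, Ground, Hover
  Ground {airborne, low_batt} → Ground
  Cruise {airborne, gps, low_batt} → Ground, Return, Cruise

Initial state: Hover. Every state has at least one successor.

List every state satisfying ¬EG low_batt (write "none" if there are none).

{Hover}

States satisfying low_batt: {Return, Ground, Cruise}.
States satisfying EG low_batt: {Return, Ground, Cruise}.
States satisfying ¬EG low_batt: {Hover}.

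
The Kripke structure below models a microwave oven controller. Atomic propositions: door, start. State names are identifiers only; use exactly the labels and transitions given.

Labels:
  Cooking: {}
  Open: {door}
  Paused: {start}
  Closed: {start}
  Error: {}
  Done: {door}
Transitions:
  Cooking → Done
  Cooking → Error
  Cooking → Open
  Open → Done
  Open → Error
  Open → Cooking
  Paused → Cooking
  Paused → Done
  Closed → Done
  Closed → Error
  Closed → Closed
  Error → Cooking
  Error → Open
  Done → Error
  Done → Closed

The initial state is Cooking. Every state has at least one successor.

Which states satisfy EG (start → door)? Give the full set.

{Cooking, Open, Error, Done}

States satisfying start → door: {Cooking, Open, Error, Done}.
States satisfying EG (start → door): {Cooking, Open, Error, Done}.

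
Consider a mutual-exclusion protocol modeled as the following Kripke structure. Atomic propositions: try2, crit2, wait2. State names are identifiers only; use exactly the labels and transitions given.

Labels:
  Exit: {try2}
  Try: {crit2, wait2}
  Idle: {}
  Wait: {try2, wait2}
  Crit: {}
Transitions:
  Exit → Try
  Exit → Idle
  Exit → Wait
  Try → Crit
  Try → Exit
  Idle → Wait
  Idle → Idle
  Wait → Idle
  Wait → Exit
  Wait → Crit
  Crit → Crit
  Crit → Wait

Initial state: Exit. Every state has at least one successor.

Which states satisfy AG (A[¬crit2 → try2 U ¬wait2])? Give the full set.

States satisfying A[¬crit2 → try2 U ¬wait2]: {Exit, Try, Idle, Wait, Crit}.
States satisfying AG (A[¬crit2 → try2 U ¬wait2]): {Exit, Try, Idle, Wait, Crit}.

{Exit, Try, Idle, Wait, Crit}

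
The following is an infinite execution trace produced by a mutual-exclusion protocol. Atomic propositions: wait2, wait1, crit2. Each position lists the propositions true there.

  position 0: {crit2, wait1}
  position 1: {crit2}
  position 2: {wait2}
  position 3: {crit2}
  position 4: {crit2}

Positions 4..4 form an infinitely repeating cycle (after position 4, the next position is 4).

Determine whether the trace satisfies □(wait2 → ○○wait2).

wait2 → ○○wait2 must hold at every position from 0 onward. It fails at position 2, so □(wait2 → ○○wait2) is false.
Positions where wait2 holds: 2.
Check ○○wait2 at each: 2→fails.

Does not hold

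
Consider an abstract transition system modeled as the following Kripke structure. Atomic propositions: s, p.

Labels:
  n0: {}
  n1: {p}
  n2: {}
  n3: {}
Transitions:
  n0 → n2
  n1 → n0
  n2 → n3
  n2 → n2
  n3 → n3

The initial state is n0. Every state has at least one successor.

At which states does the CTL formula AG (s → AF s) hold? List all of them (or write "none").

{n0, n1, n2, n3}

States satisfying s → AF s: {n0, n1, n2, n3}.
States satisfying AG (s → AF s): {n0, n1, n2, n3}.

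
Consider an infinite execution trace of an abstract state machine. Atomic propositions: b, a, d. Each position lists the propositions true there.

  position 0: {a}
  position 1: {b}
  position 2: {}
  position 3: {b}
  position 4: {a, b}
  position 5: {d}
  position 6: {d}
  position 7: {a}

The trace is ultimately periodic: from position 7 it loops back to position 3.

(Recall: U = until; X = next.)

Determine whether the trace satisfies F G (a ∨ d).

Does not hold

G (a ∨ d) is false at every position 0..7, so it never becomes true and F G (a ∨ d) fails.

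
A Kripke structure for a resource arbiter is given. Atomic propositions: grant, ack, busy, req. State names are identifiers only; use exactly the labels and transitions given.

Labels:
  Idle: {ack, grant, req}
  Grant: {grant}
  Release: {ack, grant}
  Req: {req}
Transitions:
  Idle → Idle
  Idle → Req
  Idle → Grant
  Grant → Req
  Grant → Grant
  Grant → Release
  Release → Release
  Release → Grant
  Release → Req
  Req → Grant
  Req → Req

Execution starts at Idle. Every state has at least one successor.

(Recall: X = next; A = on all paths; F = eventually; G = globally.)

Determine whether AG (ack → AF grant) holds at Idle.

Yes

States satisfying ack → AF grant: {Idle, Grant, Release, Req}.
States satisfying AG (ack → AF grant): {Idle, Grant, Release, Req}.
Every state reachable from Idle satisfies ack → AF grant.
Idle ∈ Sat(AG (ack → AF grant)).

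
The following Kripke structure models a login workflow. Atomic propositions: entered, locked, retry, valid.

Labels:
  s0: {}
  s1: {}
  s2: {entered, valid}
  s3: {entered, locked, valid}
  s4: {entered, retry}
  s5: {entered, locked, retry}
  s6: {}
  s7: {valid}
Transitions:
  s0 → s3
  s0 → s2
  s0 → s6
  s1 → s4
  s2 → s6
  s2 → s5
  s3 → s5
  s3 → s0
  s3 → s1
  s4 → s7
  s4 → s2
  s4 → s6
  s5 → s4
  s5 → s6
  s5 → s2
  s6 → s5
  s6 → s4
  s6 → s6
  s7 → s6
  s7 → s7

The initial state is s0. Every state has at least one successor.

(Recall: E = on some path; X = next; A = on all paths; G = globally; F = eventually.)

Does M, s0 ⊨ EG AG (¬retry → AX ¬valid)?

Does not hold

States satisfying AG (¬retry → AX ¬valid): ∅.
States satisfying EG AG (¬retry → AX ¬valid): ∅.
No suitable path/successor from s0 witnesses the formula.
s0 ∉ Sat(EG AG (¬retry → AX ¬valid)).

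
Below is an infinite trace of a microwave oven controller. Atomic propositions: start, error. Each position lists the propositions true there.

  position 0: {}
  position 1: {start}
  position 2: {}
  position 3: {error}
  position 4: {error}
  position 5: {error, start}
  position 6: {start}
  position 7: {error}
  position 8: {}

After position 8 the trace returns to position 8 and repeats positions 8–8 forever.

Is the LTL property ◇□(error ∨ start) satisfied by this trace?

□(error ∨ start) is false at every position 0..8, so it never becomes true and ◇□(error ∨ start) fails.

Does not hold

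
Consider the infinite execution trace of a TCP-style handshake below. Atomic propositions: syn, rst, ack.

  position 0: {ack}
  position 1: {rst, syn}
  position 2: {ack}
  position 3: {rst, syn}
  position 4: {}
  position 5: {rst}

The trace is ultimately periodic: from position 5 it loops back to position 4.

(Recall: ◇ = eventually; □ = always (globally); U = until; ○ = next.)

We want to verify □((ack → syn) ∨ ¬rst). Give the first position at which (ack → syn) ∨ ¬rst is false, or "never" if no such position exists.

(ack → syn) ∨ ¬rst holds at every position 0..5, and those are all the positions the trace ever visits, so the invariant □((ack → syn) ∨ ¬rst) is never violated.

never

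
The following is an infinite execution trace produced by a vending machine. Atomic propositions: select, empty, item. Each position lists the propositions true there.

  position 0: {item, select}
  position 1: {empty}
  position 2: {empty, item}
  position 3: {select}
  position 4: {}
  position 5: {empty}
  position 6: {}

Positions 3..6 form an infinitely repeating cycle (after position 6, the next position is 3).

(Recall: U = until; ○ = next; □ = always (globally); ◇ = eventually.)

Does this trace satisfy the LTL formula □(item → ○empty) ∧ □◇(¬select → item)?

Violated

item → ○empty must hold at every position from 0 onward. It fails at position 2, so □(item → ○empty) is false.
Positions where item holds: 0, 2.
Check ○empty at each: 0→ok, 2→fails.
◇(¬select → item) holds at every position 0..6, and those are all positions ever visited, so □◇(¬select → item) holds.
At position 0: □(item → ○empty) is false; □◇(¬select → item) is true; so □(item → ○empty) ∧ □◇(¬select → item) is false.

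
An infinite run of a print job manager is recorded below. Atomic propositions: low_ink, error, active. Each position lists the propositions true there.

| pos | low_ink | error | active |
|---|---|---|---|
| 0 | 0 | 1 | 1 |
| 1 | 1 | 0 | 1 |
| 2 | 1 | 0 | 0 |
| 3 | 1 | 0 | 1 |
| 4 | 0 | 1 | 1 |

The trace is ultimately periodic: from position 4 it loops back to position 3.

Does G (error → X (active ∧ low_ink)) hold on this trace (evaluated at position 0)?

Satisfied

error → X (active ∧ low_ink) holds at every position 0..4, and those are all positions ever visited, so G (error → X (active ∧ low_ink)) holds.
Positions where error holds: 0, 4.
Check X (active ∧ low_ink) at each: 0→ok, 4→ok.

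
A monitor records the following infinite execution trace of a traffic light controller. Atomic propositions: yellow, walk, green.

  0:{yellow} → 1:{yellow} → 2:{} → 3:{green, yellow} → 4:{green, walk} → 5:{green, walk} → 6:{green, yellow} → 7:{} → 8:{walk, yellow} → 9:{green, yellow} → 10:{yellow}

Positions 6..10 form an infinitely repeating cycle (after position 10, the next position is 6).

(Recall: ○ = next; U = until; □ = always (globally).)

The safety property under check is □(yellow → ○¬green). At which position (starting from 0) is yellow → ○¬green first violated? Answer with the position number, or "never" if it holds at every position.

Check yellow → ○¬green at each position in order: 0 ✓, 1 ✓, 2 ✓.
At position 3 the labels are {green, yellow} and the next position 4 has {green, walk}, so yellow → ○¬green is false there. This is the first violation.

3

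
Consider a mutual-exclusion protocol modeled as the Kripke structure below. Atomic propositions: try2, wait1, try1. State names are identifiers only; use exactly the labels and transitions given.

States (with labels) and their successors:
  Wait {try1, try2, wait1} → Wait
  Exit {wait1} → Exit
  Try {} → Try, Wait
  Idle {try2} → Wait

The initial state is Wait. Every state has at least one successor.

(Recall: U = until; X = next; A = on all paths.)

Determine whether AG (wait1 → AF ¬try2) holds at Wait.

States satisfying wait1 → AF ¬try2: {Exit, Try, Idle}.
States satisfying AG (wait1 → AF ¬try2): {Exit}.
Wait is reachable from Wait and violates wait1 → AF ¬try2, so AG fails at Wait.
Wait ∉ Sat(AG (wait1 → AF ¬try2)).

No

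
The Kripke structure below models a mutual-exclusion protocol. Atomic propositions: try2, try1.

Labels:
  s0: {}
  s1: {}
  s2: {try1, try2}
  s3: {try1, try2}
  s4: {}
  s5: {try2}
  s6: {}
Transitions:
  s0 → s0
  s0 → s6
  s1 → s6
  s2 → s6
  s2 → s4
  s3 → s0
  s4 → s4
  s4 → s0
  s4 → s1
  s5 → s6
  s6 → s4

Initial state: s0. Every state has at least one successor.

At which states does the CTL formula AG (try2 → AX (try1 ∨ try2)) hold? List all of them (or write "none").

{s0, s1, s4, s6}

States satisfying try2 → AX (try1 ∨ try2): {s0, s1, s4, s6}.
States satisfying AG (try2 → AX (try1 ∨ try2)): {s0, s1, s4, s6}.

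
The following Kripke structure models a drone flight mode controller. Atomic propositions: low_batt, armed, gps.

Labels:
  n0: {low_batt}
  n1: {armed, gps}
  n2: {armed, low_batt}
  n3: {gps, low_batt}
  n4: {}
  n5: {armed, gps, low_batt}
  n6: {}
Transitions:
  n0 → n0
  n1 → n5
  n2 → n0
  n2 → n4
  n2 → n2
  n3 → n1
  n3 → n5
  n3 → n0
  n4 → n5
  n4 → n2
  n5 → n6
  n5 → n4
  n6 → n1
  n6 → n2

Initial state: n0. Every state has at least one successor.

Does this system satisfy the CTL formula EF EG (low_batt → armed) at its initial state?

States satisfying EG (low_batt → armed): {n1, n2, n4, n5, n6}.
States satisfying EF EG (low_batt → armed): {n1, n2, n3, n4, n5, n6}.
No suitable path/successor from n0 witnesses the formula.
n0 ∉ Sat(EF EG (low_batt → armed)).

Violated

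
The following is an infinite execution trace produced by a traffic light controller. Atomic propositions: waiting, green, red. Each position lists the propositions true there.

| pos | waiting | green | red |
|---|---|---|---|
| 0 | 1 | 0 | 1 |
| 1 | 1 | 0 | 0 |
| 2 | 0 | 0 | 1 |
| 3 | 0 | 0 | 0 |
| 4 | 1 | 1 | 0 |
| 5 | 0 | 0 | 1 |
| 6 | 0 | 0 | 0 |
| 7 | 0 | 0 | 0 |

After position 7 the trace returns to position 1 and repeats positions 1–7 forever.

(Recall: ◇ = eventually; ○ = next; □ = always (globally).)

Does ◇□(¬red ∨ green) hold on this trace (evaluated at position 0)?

Does not hold

□(¬red ∨ green) is false at every position 0..7, so it never becomes true and ◇□(¬red ∨ green) fails.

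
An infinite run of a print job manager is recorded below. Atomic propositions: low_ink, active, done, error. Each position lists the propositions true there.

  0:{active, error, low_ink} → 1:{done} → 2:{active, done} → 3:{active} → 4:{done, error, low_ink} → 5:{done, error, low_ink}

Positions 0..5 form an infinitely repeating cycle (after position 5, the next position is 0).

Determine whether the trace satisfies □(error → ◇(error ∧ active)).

Holds

error → ◇(error ∧ active) holds at every position 0..5, and those are all positions ever visited, so □(error → ◇(error ∧ active)) holds.
Positions where error holds: 0, 4, 5.
Check ◇(error ∧ active) at each: 0→ok, 4→ok, 5→ok.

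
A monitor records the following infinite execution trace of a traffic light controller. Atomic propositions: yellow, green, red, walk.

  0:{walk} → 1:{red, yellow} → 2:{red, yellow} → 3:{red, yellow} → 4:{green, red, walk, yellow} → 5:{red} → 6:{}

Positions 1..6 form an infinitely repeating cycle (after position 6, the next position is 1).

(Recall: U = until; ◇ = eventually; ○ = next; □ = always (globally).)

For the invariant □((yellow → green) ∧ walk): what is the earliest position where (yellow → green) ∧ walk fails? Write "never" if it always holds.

1

Check (yellow → green) ∧ walk at each position in order: 0 ✓.
At position 1 the labels are {red, yellow}, so (yellow → green) ∧ walk is false there. This is the first violation.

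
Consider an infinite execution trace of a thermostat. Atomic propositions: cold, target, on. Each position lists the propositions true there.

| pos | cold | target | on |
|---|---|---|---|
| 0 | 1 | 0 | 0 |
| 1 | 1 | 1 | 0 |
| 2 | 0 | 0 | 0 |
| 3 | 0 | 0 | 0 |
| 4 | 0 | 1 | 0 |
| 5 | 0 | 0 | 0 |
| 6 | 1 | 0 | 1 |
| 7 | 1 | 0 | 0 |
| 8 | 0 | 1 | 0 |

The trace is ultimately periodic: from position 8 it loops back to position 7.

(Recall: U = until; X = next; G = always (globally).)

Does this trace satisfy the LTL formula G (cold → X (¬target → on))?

Violated

cold → X (¬target → on) must hold at every position from 0 onward. It fails at position 1, so G (cold → X (¬target → on)) is false.
Positions where cold holds: 0, 1, 6, 7.
Check X (¬target → on) at each: 0→ok, 1→fails, 6→fails, 7→ok.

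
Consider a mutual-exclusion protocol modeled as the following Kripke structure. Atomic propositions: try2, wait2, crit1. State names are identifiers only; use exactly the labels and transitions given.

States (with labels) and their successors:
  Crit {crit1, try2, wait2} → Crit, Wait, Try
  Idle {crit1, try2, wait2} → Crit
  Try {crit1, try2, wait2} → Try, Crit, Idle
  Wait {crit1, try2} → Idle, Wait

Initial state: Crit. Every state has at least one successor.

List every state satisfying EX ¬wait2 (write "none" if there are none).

{Crit, Wait}

States satisfying ¬wait2: {Wait}.
States satisfying EX ¬wait2: {Crit, Wait}.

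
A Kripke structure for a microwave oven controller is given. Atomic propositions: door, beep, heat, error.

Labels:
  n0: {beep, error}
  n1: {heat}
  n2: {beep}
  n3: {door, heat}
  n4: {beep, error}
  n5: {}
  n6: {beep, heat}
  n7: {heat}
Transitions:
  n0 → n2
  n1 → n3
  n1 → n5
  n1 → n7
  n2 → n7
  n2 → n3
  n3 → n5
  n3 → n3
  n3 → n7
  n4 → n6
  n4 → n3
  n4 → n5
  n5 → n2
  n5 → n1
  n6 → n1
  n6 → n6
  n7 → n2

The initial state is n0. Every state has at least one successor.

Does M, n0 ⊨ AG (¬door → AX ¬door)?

Does not hold

States satisfying ¬door → AX ¬door: {n0, n3, n5, n6, n7}.
States satisfying AG (¬door → AX ¬door): ∅.
n1 is reachable from n0 and violates ¬door → AX ¬door, so AG fails at n0.
n0 ∉ Sat(AG (¬door → AX ¬door)).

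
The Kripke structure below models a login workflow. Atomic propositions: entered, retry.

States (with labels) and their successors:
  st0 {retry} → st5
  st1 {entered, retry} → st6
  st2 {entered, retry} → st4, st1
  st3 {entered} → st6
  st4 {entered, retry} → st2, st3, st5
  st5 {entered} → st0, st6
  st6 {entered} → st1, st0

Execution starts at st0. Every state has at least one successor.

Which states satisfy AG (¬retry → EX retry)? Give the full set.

States satisfying ¬retry → EX retry: {st0, st1, st2, st4, st5, st6}.
States satisfying AG (¬retry → EX retry): {st0, st1, st5, st6}.

{st0, st1, st5, st6}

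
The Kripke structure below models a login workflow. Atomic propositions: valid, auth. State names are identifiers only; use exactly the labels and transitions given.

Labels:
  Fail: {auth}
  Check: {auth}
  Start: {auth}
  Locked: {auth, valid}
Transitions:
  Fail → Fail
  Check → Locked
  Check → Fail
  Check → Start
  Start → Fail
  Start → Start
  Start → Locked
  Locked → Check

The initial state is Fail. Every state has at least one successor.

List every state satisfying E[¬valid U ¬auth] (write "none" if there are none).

none

States satisfying ¬valid: {Fail, Check, Start}.
States satisfying ¬auth: ∅.
States satisfying E[¬valid U ¬auth]: ∅.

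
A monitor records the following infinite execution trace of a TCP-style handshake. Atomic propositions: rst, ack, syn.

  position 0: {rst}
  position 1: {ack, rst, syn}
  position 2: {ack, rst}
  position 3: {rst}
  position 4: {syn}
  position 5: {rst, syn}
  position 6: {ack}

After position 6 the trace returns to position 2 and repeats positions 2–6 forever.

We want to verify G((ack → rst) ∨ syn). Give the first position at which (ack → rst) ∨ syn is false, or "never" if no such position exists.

6

Check (ack → rst) ∨ syn at each position in order: 0 ✓, 1 ✓, 2 ✓, 3 ✓, 4 ✓, 5 ✓.
At position 6 the labels are {ack}, so (ack → rst) ∨ syn is false there. This is the first violation.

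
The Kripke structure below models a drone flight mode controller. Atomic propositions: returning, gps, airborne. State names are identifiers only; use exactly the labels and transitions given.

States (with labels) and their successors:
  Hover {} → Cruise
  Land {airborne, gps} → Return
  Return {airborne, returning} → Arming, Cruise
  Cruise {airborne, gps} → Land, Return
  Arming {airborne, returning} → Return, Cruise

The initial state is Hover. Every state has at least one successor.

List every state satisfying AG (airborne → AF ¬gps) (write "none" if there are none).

{Hover, Land, Return, Cruise, Arming}

States satisfying airborne → AF ¬gps: {Hover, Land, Return, Cruise, Arming}.
States satisfying AG (airborne → AF ¬gps): {Hover, Land, Return, Cruise, Arming}.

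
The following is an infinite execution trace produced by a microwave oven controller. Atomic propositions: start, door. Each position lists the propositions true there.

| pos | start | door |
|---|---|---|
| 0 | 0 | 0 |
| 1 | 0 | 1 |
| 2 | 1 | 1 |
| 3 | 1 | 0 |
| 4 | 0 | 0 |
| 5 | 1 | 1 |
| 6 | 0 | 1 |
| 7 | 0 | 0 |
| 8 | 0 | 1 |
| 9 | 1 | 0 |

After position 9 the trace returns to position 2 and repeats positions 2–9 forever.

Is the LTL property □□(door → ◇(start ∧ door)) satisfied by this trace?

□(door → ◇(start ∧ door)) holds at every position 0..9, and those are all positions ever visited, so □□(door → ◇(start ∧ door)) holds.

Holds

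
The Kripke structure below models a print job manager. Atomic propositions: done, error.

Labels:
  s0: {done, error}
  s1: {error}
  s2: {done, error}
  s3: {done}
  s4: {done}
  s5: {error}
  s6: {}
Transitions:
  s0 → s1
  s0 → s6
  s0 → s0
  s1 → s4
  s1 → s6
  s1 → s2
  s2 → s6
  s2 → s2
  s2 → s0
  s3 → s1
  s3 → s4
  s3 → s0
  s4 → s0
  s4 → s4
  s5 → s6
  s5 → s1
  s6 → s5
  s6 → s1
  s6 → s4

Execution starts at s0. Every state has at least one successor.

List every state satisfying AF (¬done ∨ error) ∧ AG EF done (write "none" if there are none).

{s0, s1, s2, s5, s6}

States satisfying ¬done ∨ error: {s0, s1, s2, s5, s6}.
States satisfying AF (¬done ∨ error): {s0, s1, s2, s5, s6}.
States satisfying EF done: {s0, s1, s2, s3, s4, s5, s6}.
States satisfying AG EF done: {s0, s1, s2, s3, s4, s5, s6}.
States satisfying AF (¬done ∨ error) ∧ AG EF done: {s0, s1, s2, s5, s6}.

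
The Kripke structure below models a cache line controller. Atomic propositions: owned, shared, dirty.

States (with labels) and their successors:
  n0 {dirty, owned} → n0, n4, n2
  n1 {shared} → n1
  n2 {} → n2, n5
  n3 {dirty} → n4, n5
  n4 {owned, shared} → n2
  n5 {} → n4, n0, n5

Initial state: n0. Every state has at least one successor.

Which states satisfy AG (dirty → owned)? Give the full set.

States satisfying dirty → owned: {n0, n1, n2, n4, n5}.
States satisfying AG (dirty → owned): {n0, n1, n2, n4, n5}.

{n0, n1, n2, n4, n5}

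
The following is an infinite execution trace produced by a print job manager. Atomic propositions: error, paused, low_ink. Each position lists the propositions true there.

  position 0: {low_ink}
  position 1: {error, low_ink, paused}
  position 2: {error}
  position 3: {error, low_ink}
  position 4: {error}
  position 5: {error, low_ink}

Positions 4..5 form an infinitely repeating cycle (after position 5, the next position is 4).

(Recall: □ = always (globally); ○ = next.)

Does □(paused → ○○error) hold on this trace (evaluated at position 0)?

Yes

paused → ○○error holds at every position 0..5, and those are all positions ever visited, so □(paused → ○○error) holds.
Positions where paused holds: 1.
Check ○○error at each: 1→ok.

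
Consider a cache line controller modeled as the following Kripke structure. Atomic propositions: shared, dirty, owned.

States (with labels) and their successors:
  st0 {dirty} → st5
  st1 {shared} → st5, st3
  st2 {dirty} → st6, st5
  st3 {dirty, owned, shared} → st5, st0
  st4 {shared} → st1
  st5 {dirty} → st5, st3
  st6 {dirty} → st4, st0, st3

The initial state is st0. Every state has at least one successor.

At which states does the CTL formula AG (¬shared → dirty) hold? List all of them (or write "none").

{st0, st1, st2, st3, st4, st5, st6}

States satisfying ¬shared → dirty: {st0, st1, st2, st3, st4, st5, st6}.
States satisfying AG (¬shared → dirty): {st0, st1, st2, st3, st4, st5, st6}.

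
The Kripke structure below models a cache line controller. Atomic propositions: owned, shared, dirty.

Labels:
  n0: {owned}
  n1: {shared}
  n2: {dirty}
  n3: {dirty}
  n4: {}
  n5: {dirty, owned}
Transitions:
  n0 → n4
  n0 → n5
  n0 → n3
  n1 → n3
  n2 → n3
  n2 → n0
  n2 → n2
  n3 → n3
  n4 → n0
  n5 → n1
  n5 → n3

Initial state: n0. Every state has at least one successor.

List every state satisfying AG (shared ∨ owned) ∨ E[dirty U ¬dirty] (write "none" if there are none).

States satisfying shared ∨ owned: {n0, n1, n5}.
States satisfying AG (shared ∨ owned): ∅.
States satisfying dirty: {n2, n3, n5}.
States satisfying ¬dirty: {n0, n1, n4}.
States satisfying E[dirty U ¬dirty]: {n0, n1, n2, n4, n5}.
States satisfying AG (shared ∨ owned) ∨ E[dirty U ¬dirty]: {n0, n1, n2, n4, n5}.

{n0, n1, n2, n4, n5}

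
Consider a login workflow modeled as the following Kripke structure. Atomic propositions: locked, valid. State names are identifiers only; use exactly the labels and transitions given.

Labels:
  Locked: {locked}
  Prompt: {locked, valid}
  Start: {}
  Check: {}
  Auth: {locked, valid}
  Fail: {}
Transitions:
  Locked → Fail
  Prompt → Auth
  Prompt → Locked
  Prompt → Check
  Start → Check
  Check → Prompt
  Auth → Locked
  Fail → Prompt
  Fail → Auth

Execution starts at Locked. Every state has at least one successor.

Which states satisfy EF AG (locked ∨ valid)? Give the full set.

none

States satisfying AG (locked ∨ valid): ∅.
States satisfying EF AG (locked ∨ valid): ∅.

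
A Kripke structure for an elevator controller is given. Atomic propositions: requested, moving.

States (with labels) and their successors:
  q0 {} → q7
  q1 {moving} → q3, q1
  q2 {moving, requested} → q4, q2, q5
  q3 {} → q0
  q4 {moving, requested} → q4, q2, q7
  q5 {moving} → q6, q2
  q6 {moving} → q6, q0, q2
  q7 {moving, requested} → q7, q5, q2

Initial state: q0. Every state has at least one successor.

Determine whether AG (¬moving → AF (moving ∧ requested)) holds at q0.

Holds

States satisfying ¬moving → AF (moving ∧ requested): {q0, q1, q2, q3, q4, q5, q6, q7}.
States satisfying AG (¬moving → AF (moving ∧ requested)): {q0, q1, q2, q3, q4, q5, q6, q7}.
Every state reachable from q0 satisfies ¬moving → AF (moving ∧ requested).
q0 ∈ Sat(AG (¬moving → AF (moving ∧ requested))).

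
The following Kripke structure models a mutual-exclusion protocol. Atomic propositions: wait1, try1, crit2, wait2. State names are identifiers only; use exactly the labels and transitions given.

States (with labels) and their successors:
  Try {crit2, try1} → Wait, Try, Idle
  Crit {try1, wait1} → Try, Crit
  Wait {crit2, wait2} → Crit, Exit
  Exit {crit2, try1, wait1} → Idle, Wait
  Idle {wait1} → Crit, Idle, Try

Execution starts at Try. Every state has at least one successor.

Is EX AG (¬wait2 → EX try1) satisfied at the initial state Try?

States satisfying AG (¬wait2 → EX try1): ∅.
States satisfying EX AG (¬wait2 → EX try1): ∅.
No suitable path/successor from Try witnesses the formula.
Try ∉ Sat(EX AG (¬wait2 → EX try1)).

Violated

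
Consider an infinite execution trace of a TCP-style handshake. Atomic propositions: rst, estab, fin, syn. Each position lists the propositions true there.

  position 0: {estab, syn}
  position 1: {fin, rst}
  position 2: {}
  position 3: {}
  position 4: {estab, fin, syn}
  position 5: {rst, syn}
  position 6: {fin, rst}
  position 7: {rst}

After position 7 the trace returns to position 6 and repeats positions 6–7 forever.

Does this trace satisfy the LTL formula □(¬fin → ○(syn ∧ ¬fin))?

No

¬fin → ○(syn ∧ ¬fin) must hold at every position from 0 onward. It fails at position 0, so □(¬fin → ○(syn ∧ ¬fin)) is false.
Positions where ¬fin holds: 0, 2, 3, 5, 7.
Check ○(syn ∧ ¬fin) at each: 0→fails, 2→fails, 3→fails, 5→fails, 7→fails.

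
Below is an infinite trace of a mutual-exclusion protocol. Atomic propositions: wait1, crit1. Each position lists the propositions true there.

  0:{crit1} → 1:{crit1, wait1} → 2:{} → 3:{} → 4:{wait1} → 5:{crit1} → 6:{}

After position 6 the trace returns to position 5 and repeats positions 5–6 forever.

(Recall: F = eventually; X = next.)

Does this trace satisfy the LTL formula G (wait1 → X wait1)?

wait1 → X wait1 must hold at every position from 0 onward. It fails at position 1, so G (wait1 → X wait1) is false.
Positions where wait1 holds: 1, 4.
Check X wait1 at each: 1→fails, 4→fails.

Violated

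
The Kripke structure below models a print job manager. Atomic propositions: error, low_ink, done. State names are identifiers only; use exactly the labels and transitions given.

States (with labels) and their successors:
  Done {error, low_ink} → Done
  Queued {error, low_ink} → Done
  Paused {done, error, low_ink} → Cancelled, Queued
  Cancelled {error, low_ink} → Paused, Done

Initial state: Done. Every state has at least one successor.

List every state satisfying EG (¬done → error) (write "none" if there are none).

States satisfying ¬done → error: {Done, Queued, Paused, Cancelled}.
States satisfying EG (¬done → error): {Done, Queued, Paused, Cancelled}.

{Done, Queued, Paused, Cancelled}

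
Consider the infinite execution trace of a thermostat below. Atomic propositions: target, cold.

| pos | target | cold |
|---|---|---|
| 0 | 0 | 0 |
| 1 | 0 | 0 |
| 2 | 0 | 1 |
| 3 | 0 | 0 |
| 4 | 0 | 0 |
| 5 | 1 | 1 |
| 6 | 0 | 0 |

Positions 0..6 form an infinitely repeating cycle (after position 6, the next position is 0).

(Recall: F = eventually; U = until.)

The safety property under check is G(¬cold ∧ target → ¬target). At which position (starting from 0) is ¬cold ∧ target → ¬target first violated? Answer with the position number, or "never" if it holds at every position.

never

¬cold ∧ target → ¬target holds at every position 0..6, and those are all the positions the trace ever visits, so the invariant G(¬cold ∧ target → ¬target) is never violated.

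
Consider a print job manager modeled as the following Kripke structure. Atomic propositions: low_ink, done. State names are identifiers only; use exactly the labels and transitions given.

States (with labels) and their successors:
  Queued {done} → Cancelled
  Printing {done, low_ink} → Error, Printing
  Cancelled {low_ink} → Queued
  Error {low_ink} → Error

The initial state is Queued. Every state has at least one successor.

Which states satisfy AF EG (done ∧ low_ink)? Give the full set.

{Printing}

States satisfying EG (done ∧ low_ink): {Printing}.
States satisfying AF EG (done ∧ low_ink): {Printing}.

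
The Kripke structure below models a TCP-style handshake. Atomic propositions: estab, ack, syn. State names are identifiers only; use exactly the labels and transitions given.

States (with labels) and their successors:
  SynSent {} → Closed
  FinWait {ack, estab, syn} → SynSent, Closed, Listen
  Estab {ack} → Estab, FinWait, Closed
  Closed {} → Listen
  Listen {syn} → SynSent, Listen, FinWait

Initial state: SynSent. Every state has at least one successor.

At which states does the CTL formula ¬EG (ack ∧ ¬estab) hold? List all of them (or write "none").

States satisfying ack ∧ ¬estab: {Estab}.
States satisfying EG (ack ∧ ¬estab): {Estab}.
States satisfying ¬EG (ack ∧ ¬estab): {SynSent, FinWait, Closed, Listen}.

{SynSent, FinWait, Closed, Listen}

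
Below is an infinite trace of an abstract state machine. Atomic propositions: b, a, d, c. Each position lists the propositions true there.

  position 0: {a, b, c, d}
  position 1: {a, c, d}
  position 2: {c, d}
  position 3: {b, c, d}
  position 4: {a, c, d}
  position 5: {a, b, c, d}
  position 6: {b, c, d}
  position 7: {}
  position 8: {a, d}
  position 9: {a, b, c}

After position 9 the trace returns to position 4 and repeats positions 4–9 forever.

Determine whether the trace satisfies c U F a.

Yes

Walking from position 0: F a first holds at position 0, and c holds at every earlier position along the way, so c U F a holds.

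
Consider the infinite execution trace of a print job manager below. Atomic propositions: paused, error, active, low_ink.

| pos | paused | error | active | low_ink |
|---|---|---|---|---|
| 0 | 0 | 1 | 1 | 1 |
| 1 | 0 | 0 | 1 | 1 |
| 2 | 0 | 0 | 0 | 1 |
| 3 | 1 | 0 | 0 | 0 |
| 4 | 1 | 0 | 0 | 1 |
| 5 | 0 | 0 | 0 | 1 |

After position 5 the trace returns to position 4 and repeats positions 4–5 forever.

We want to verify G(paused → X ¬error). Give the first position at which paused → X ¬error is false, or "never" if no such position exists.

never

paused → X ¬error holds at every position 0..5, and those are all the positions the trace ever visits, so the invariant G(paused → X ¬error) is never violated.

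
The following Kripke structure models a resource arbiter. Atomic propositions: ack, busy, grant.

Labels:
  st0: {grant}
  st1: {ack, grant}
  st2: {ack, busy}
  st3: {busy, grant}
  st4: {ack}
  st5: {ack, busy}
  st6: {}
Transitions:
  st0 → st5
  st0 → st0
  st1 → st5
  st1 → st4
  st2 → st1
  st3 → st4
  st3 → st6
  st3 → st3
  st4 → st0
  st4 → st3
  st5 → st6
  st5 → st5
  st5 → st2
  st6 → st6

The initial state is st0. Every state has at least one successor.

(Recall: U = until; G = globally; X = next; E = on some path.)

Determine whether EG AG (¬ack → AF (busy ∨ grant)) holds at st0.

No

States satisfying AG (¬ack → AF (busy ∨ grant)): ∅.
States satisfying EG AG (¬ack → AF (busy ∨ grant)): ∅.
No suitable path/successor from st0 witnesses the formula.
st0 ∉ Sat(EG AG (¬ack → AF (busy ∨ grant))).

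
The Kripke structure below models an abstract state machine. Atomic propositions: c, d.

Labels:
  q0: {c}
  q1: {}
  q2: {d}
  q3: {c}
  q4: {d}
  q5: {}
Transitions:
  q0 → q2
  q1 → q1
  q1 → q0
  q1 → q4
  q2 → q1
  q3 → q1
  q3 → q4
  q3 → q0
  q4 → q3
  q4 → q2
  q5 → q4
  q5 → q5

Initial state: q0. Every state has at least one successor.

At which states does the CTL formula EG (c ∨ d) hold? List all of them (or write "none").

{q3, q4}

States satisfying c ∨ d: {q0, q2, q3, q4}.
States satisfying EG (c ∨ d): {q3, q4}.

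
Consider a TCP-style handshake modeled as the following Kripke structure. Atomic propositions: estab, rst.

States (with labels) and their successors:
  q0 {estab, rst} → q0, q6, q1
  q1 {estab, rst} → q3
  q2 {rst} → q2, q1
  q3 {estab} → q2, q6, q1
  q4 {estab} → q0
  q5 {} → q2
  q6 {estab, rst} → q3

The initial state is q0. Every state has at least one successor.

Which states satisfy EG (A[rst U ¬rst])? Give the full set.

States satisfying A[rst U ¬rst]: {q1, q3, q4, q5, q6}.
States satisfying EG (A[rst U ¬rst]): {q1, q3, q6}.

{q1, q3, q6}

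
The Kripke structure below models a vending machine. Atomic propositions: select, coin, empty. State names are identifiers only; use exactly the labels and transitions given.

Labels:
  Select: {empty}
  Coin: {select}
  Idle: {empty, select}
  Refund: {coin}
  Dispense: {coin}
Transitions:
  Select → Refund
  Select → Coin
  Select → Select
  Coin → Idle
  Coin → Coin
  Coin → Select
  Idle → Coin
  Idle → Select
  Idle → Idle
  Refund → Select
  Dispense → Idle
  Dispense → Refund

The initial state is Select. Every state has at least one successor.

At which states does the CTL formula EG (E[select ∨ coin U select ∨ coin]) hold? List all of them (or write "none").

States satisfying E[select ∨ coin U select ∨ coin]: {Coin, Idle, Refund, Dispense}.
States satisfying EG (E[select ∨ coin U select ∨ coin]): {Coin, Idle, Dispense}.

{Coin, Idle, Dispense}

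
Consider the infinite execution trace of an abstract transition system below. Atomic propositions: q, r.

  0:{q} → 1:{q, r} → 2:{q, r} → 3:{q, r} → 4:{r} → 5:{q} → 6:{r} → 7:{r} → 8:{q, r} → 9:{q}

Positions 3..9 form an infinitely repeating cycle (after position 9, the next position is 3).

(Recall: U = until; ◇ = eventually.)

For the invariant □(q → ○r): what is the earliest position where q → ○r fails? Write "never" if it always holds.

Check q → ○r at each position in order: 0 ✓, 1 ✓, 2 ✓, 3 ✓, 4 ✓, 5 ✓, 6 ✓, 7 ✓.
At position 8 the labels are {q, r} and the next position 9 has {q}, so q → ○r is false there. This is the first violation.

8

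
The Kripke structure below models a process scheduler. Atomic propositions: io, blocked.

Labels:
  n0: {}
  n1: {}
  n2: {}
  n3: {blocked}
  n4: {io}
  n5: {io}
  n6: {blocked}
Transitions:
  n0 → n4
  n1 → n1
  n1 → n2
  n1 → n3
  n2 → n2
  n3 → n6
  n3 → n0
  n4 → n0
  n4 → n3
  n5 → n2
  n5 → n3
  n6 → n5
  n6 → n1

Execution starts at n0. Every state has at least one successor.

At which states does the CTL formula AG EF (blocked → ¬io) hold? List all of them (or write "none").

States satisfying EF (blocked → ¬io): {n0, n1, n2, n3, n4, n5, n6}.
States satisfying AG EF (blocked → ¬io): {n0, n1, n2, n3, n4, n5, n6}.

{n0, n1, n2, n3, n4, n5, n6}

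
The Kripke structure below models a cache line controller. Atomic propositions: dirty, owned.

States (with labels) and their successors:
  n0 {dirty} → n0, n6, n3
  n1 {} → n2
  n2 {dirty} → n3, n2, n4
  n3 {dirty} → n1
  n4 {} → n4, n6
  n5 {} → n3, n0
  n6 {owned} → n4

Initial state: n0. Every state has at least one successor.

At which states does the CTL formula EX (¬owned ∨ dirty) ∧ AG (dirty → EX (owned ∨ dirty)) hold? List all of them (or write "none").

States satisfying ¬owned ∨ dirty: {n0, n1, n2, n3, n4, n5}.
States satisfying EX (¬owned ∨ dirty): {n0, n1, n2, n3, n4, n5, n6}.
States satisfying dirty → EX (owned ∨ dirty): {n0, n1, n2, n4, n5, n6}.
States satisfying AG (dirty → EX (owned ∨ dirty)): {n4, n6}.
States satisfying EX (¬owned ∨ dirty) ∧ AG (dirty → EX (owned ∨ dirty)): {n4, n6}.

{n4, n6}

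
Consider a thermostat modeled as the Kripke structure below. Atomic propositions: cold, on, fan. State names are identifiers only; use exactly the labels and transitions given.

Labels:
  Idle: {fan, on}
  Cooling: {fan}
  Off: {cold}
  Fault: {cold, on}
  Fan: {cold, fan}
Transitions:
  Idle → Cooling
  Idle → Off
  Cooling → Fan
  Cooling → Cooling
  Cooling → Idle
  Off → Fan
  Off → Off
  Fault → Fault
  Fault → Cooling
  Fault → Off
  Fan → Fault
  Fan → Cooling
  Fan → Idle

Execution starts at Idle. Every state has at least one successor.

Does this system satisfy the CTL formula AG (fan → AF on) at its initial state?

States satisfying fan → AF on: {Idle, Off, Fault}.
States satisfying AG (fan → AF on): ∅.
Cooling is reachable from Idle and violates fan → AF on, so AG fails at Idle.
Idle ∉ Sat(AG (fan → AF on)).

Violated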